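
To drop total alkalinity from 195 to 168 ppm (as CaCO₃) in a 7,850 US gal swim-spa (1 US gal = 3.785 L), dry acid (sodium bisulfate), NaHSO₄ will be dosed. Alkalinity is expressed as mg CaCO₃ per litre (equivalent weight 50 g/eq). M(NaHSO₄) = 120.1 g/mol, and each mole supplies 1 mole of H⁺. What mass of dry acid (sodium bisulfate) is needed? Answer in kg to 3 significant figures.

Volume: 7,850 US gal × 3.785 L/gal = 29,712 L.
Alkalinity to neutralize: (195 − 168) = 27 mg/L as CaCO₃ × 29,712 L = 802.2 g as CaCO₃.
Equivalents of H⁺ required: 802.2 ÷ 50 g/eq = 16.04 eq = 16.04 mol NaHSO₄.
Mass of NaHSO₄: 16.04 × 120.1 = 1927 g.

1.93 kg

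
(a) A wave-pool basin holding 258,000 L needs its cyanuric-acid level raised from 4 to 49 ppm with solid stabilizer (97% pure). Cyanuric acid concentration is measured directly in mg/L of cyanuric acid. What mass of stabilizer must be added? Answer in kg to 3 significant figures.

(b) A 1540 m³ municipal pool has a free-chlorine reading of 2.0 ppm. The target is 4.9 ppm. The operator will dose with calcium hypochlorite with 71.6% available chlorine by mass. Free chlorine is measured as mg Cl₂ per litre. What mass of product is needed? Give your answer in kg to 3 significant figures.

(a) 12.0 kg; (b) 6.24 kg

(a) CYA to add: (49 − 4) = 45 mg/L × 258,000 L = 11,610 g cyanuric acid.
(a) At 97% purity: 11,610 / 0.97 = 11,970 g product.

(b) Volume: 1540 m³ = 1,540,000 L.
(b) Chlorine deficit: 4.9 − 2.0 = 2.9 ppm = 2.9 mg/L as Cl₂.
(b) Cl₂ equivalent needed: 2.9 mg/L × 1,540,000 L = 4,466,000 mg = 4466 g.
(b) Product at 71.6% available chlorine: 4466 / 0.716 = 6237 g.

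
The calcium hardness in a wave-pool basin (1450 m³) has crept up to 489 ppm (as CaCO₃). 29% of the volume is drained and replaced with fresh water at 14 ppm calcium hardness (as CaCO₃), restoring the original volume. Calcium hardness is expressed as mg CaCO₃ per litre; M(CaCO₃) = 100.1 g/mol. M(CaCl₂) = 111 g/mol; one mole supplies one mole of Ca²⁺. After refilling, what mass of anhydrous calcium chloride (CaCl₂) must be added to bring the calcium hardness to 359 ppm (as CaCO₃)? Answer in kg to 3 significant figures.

Volume: 1450 m³ = 1,450,000 L.
After draining 29% and refilling: 489 × 0.71 + 14 × 0.29 = 351.25 ppm.
Deficit to target: 359 − 351.25 = 7.75 mg/L.
As CaCO₃: 7.75 mg/L × 1,450,000 L = 11,240 g; ÷ 100.1 = 112.3 mol Ca²⁺.
Mass: 112.3 × 111 = 12,460 g.

12.5 kg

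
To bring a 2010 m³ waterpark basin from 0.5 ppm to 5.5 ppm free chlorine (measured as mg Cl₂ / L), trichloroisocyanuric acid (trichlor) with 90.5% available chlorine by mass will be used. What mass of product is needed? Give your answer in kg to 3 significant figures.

Volume: 2010 m³ = 2,010,000 L.
Chlorine deficit: 5.5 − 0.5 = 5 ppm = 5 mg/L as Cl₂.
Cl₂ equivalent needed: 5 mg/L × 2,010,000 L = 10,050,000 mg = 10,050 g.
Product at 90.5% available chlorine: 10,050 / 0.905 = 11,100 g.

11.1 kg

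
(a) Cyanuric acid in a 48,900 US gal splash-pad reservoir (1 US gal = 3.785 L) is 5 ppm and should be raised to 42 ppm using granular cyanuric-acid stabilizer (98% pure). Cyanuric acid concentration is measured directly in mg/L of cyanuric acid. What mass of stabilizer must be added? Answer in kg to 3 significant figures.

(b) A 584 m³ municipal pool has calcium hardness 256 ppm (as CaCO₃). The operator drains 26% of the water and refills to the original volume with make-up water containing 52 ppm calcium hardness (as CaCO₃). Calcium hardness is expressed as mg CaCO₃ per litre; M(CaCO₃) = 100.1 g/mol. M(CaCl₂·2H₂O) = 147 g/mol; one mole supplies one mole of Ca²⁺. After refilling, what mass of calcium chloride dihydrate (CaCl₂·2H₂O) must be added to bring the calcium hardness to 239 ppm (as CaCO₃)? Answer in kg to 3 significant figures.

(a) 6.99 kg; (b) 30.9 kg

(a) Volume: 48,900 US gal × 3.785 L/gal = 185,086 L.
(a) CYA to add: (42 − 5) = 37 mg/L × 185,086 L = 6848 g cyanuric acid.
(a) At 98% purity: 6848 / 0.98 = 6988 g product.

(b) Volume: 584 m³ = 584,000 L.
(b) After draining 26% and refilling: 256 × 0.74 + 52 × 0.26 = 202.96 ppm.
(b) Deficit to target: 239 − 202.96 = 36.04 mg/L.
(b) As CaCO₃: 36.04 mg/L × 584,000 L = 21,050 g; ÷ 100.1 = 210.3 mol Ca²⁺.
(b) Mass: 210.3 × 147 = 30,910 g.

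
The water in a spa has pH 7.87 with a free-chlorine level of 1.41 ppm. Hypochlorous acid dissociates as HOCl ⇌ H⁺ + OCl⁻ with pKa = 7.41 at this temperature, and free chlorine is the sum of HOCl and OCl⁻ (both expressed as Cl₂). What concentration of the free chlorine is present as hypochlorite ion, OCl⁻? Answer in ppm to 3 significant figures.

1.05 ppm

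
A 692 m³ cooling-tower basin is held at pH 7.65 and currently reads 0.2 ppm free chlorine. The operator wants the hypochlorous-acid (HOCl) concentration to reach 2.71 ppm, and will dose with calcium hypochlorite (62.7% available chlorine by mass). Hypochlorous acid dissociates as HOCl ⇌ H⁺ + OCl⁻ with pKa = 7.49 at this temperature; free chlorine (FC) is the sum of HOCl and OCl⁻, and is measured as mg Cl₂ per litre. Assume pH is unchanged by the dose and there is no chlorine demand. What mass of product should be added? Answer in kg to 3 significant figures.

7.09 kg

Volume: 692 m³ = 692,000 L.
[OCl⁻]/[HOCl] = 10^(pH − pKa) = 10^(7.65 − 7.49) = 1.445; fraction as HOCl = 1/(1 + 1.445) = 0.4089.
Free chlorine required for 2.71 ppm HOCl: 2.71 / 0.4089 = 6.627 ppm.
FC to add: 6.627 − 0.2 = 6.427 mg/L as Cl₂.
Cl₂ equivalent: 6.427 mg/L × 692,000 L = 4448 g.
Product at 62.7% available Cl: 4448 / 0.627 = 7093 g.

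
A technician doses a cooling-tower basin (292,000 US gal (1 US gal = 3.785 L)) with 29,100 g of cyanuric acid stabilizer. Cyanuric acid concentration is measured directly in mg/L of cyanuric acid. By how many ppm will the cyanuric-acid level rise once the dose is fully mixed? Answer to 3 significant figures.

26.3 ppm

Volume: 292,000 US gal × 3.785 L/gal = 1,105,220 L.
Rise: 29,100 g / 1,105,220 L × 1000 = 26.33 mg/L.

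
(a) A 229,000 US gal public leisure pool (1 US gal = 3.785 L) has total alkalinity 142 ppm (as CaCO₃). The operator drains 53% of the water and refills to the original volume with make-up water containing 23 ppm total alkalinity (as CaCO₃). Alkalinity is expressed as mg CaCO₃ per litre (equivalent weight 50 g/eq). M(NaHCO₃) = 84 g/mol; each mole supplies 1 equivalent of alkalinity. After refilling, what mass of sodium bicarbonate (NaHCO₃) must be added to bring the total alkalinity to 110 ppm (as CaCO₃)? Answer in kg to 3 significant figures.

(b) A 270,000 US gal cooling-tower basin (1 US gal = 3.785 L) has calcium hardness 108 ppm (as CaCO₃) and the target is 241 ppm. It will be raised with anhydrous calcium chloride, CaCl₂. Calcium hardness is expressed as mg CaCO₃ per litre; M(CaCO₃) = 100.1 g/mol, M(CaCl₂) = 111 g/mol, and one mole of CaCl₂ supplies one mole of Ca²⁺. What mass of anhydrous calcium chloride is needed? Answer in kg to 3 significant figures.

(a) 45.2 kg; (b) 151 kg

(a) Volume: 229,000 US gal × 3.785 L/gal = 866,765 L.
(a) After draining 53% and refilling: 142 × 0.47 + 23 × 0.53 = 78.93 ppm.
(a) Deficit to target: 110 − 78.93 = 31.07 mg/L.
(a) As CaCO₃: 31.07 mg/L × 866,765 L = 26,930 g; ÷ 50 g/eq ÷ 1 = 538.6 mol NaHCO₃.
(a) Mass: 538.6 × 84 = 45,240 g.

(b) Volume: 270,000 US gal × 3.785 L/gal = 1,021,950 L.
(b) Hardness to add: (241 − 108) = 133 mg/L as CaCO₃ × 1,021,950 L = 135,900 g as CaCO₃.
(b) Moles of Ca²⁺ (1 mol Ca²⁺ ≡ 1 mol CaCO₃): 135,900 / 100.1 g/mol = 1358 mol.
(b) Mass of CaCl₂: 1358 × 111 = 150,700 g.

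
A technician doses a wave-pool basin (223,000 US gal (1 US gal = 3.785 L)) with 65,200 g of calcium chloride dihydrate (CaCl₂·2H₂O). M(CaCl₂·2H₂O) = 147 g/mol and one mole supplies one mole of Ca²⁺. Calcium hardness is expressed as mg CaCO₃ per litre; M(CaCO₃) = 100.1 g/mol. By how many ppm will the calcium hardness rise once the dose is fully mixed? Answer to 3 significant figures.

52.6 ppm

Volume: 223,000 US gal × 3.785 L/gal = 844,055 L.
Moles of Ca²⁺: 65,200 g ÷ 147 g/mol = 443.5 mol.
As CaCO₃: 443.5 mol × 100.1 g/mol = 44,400 g.
Rise: 44,400 g / 844,055 L × 1000 = 52.6 mg/L.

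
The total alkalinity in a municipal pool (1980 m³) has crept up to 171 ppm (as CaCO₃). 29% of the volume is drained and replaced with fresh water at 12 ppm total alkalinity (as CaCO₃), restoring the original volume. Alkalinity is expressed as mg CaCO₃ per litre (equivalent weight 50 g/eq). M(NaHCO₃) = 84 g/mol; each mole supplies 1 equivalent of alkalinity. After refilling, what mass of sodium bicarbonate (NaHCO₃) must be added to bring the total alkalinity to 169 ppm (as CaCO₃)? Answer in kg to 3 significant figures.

147 kg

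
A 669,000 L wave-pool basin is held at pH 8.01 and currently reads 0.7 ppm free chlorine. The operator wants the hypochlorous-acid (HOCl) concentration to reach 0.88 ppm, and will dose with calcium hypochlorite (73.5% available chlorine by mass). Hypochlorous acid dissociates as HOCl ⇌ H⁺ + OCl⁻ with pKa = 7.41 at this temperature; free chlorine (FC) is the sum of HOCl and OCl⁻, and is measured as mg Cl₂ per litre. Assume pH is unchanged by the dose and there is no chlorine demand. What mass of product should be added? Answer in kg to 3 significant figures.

3.35 kg

[OCl⁻]/[HOCl] = 10^(pH − pKa) = 10^(8.01 − 7.41) = 3.981; fraction as HOCl = 1/(1 + 3.981) = 0.2008.
Free chlorine required for 0.88 ppm HOCl: 0.88 / 0.2008 = 4.383 ppm.
FC to add: 4.383 − 0.7 = 3.683 mg/L as Cl₂.
Cl₂ equivalent: 3.683 mg/L × 669,000 L = 2464 g.
Product at 73.5% available Cl: 2464 / 0.735 = 3353 g.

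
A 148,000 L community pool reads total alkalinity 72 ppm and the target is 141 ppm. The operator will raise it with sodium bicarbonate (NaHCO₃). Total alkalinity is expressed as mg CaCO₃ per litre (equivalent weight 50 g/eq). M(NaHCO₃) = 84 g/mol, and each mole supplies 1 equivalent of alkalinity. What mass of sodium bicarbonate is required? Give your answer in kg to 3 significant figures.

Alkalinity to add: (141 − 72) = 69 mg/L as CaCO₃ × 148,000 L = 10,210 g as CaCO₃.
Equivalents: 10,210 g ÷ 50 g/eq = 204.2 eq.
NaHCO₃ supplies 1 eq per mole → 204.2 mol.
Mass: 204.2 mol × 84 g/mol = 17,160 g.

17.2 kg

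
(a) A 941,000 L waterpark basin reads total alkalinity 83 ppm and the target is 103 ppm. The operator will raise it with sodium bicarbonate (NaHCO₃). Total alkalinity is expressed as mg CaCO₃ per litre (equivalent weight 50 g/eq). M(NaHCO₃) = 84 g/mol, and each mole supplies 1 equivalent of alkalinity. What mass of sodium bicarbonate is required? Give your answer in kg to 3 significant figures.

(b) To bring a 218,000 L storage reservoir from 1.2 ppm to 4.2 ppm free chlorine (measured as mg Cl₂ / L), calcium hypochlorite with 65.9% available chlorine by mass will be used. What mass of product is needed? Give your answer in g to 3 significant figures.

(a) Alkalinity to add: (103 − 83) = 20 mg/L as CaCO₃ × 941,000 L = 18,820 g as CaCO₃.
(a) Equivalents: 18,820 g ÷ 50 g/eq = 376.4 eq.
(a) NaHCO₃ supplies 1 eq per mole → 376.4 mol.
(a) Mass: 376.4 mol × 84 g/mol = 31,620 g.

(b) Chlorine deficit: 4.2 − 1.2 = 3 ppm = 3 mg/L as Cl₂.
(b) Cl₂ equivalent needed: 3 mg/L × 218,000 L = 654,000 mg = 654 g.
(b) Product at 65.9% available chlorine: 654 / 0.659 = 992.4 g.

(a) 31.6 kg; (b) 992 g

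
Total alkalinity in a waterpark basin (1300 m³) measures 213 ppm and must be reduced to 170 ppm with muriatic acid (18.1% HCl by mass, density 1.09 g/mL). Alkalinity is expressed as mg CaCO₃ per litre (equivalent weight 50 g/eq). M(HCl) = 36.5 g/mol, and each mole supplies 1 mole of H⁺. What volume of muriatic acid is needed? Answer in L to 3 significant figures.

Volume: 1300 m³ = 1,300,000 L.
Alkalinity to neutralize: (213 − 170) = 43 mg/L as CaCO₃ × 1,300,000 L = 55,900 g as CaCO₃.
Equivalents of H⁺ required: 55,900 ÷ 50 g/eq = 1118 eq = 1118 mol HCl.
Mass of HCl: 1118 × 36.5 = 40,810 g.
Mass of 18.1% solution: 40,810 / 0.181 = 225,500 g.
Volume: 225,500 g ÷ 1.09 g/mL = 206,800 mL.

207 L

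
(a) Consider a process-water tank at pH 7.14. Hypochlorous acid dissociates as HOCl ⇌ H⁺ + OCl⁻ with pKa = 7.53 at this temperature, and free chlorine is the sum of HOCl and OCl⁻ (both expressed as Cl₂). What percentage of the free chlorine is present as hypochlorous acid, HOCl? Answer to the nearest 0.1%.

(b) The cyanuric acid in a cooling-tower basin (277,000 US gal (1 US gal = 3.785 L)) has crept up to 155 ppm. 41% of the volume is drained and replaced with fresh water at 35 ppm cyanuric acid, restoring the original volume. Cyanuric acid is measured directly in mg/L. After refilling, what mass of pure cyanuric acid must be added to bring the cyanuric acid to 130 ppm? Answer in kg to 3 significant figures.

(a) 71.1%; (b) 25.4 kg

(a) [OCl⁻]/[HOCl] = 10^(pH − pKa) = 10^(7.14 − 7.53) = 10^-0.39 = 0.4074.
(a) Fraction as HOCl = 1 / (1 + 0.4074) = 0.7105.

(b) Volume: 277,000 US gal × 3.785 L/gal = 1,048,445 L.
(b) After draining 41% and refilling: 155 × 0.59 + 35 × 0.41 = 105.8 ppm.
(b) Deficit to target: 130 − 105.8 = 24.2 mg/L.
(b) Mass: 24.2 mg/L × 1,048,445 L = 25,370 g cyanuric acid.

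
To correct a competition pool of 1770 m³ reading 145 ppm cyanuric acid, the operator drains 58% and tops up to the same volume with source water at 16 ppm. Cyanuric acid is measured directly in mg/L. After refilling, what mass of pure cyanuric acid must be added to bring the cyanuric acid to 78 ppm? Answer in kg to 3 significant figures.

Volume: 1770 m³ = 1,770,000 L.
After draining 58% and refilling: 145 × 0.42 + 16 × 0.58 = 70.18 ppm.
Deficit to target: 78 − 70.18 = 7.82 mg/L.
Mass: 7.82 mg/L × 1,770,000 L = 13,840 g cyanuric acid.

13.8 kg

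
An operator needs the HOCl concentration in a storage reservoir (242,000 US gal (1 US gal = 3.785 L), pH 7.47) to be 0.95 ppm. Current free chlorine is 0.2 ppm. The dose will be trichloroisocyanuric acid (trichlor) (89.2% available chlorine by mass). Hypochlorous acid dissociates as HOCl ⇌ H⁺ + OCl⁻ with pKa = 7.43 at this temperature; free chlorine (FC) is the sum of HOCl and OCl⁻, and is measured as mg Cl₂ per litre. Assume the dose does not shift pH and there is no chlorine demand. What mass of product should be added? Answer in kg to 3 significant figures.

Volume: 242,000 US gal × 3.785 L/gal = 915,970 L.
[OCl⁻]/[HOCl] = 10^(pH − pKa) = 10^(7.47 − 7.43) = 1.096; fraction as HOCl = 1/(1 + 1.096) = 0.477.
Free chlorine required for 0.95 ppm HOCl: 0.95 / 0.477 = 1.992 ppm.
FC to add: 1.992 − 0.2 = 1.792 mg/L as Cl₂.
Cl₂ equivalent: 1.792 mg/L × 915,970 L = 1641 g.
Product at 89.2% available Cl: 1641 / 0.892 = 1840 g.

1.84 kg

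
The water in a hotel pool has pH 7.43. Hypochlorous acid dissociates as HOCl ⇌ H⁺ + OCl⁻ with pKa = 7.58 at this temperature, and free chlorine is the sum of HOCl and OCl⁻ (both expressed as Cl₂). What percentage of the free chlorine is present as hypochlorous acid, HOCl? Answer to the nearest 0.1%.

58.5%

[OCl⁻]/[HOCl] = 10^(pH − pKa) = 10^(7.43 − 7.58) = 10^-0.15 = 0.7079.
Fraction as HOCl = 1 / (1 + 0.7079) = 0.5855.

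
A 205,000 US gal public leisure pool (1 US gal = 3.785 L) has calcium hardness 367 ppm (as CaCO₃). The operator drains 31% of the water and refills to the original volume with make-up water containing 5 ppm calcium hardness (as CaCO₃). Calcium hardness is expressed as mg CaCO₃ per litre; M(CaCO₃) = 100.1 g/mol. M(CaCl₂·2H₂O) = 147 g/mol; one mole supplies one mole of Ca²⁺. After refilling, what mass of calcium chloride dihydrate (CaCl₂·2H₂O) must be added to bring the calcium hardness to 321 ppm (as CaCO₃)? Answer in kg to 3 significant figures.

75.5 kg

Volume: 205,000 US gal × 3.785 L/gal = 775,925 L.
After draining 31% and refilling: 367 × 0.69 + 5 × 0.31 = 254.78 ppm.
Deficit to target: 321 − 254.78 = 66.22 mg/L.
As CaCO₃: 66.22 mg/L × 775,925 L = 51,380 g; ÷ 100.1 = 513.3 mol Ca²⁺.
Mass: 513.3 × 147 = 75,460 g.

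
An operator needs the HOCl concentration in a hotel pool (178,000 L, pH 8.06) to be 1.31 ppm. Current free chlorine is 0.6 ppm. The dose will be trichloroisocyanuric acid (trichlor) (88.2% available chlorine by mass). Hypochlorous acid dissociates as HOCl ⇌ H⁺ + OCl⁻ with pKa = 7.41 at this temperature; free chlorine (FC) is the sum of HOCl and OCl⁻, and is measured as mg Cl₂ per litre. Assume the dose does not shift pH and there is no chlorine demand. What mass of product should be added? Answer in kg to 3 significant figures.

1.32 kg

[OCl⁻]/[HOCl] = 10^(pH − pKa) = 10^(8.06 − 7.41) = 4.467; fraction as HOCl = 1/(1 + 4.467) = 0.1829.
Free chlorine required for 1.31 ppm HOCl: 1.31 / 0.1829 = 7.162 ppm.
FC to add: 7.162 − 0.6 = 6.562 mg/L as Cl₂.
Cl₂ equivalent: 6.562 mg/L × 178,000 L = 1168 g.
Product at 88.2% available Cl: 1168 / 0.882 = 1324 g.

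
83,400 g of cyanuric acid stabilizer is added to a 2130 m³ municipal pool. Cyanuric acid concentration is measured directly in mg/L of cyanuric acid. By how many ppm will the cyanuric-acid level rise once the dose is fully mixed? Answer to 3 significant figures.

Volume: 2130 m³ = 2,130,000 L.
Rise: 83,400 g / 2,130,000 L × 1000 = 39.15 mg/L.

39.2 ppm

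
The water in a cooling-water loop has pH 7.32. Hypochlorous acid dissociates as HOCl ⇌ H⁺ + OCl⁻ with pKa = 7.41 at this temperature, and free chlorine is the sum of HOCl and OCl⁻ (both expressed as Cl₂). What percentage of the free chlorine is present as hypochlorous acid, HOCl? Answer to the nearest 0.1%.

[OCl⁻]/[HOCl] = 10^(pH − pKa) = 10^(7.32 − 7.41) = 10^-0.09 = 0.8128.
Fraction as HOCl = 1 / (1 + 0.8128) = 0.5516.

55.2%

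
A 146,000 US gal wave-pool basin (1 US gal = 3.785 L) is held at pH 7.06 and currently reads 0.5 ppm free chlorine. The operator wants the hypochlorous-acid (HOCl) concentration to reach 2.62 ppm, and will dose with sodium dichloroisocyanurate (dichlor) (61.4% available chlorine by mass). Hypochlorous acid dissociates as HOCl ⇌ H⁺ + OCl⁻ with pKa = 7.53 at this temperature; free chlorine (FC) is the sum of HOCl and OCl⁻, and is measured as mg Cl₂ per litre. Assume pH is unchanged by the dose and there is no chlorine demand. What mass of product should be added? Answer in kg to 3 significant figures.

Volume: 146,000 US gal × 3.785 L/gal = 552,610 L.
[OCl⁻]/[HOCl] = 10^(pH − pKa) = 10^(7.06 − 7.53) = 0.3388; fraction as HOCl = 1/(1 + 0.3388) = 0.7469.
Free chlorine required for 2.62 ppm HOCl: 2.62 / 0.7469 = 3.508 ppm.
FC to add: 3.508 − 0.5 = 3.008 mg/L as Cl₂.
Cl₂ equivalent: 3.008 mg/L × 552,610 L = 1662 g.
Product at 61.4% available Cl: 1662 / 0.614 = 2707 g.

2.71 kg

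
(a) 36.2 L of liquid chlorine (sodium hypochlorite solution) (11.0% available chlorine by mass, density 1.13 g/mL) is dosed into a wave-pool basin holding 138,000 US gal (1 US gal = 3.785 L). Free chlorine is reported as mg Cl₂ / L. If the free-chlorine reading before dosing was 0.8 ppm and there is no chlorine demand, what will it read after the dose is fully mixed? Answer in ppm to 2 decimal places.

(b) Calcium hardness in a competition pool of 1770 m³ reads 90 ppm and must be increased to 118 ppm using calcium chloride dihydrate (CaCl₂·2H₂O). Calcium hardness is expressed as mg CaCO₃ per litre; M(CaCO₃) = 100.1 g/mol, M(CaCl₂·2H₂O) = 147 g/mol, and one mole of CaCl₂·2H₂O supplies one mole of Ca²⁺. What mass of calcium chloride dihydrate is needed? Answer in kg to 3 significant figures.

(a) 9.41 ppm; (b) 72.8 kg

(a) Volume: 138,000 US gal × 3.785 L/gal = 522,330 L.
(a) Mass of solution: 36.2 L × 1000 mL/L × 1.13 g/mL = 40,910 g.
(a) Available chlorine delivered: 40,910 g × 0.11 = 4500 g as Cl₂.
(a) Concentration rise: 4500 g / 522,330 L = 8.615 mg/L = 8.61 ppm.
(a) Final FC: 0.8 + 8.61 = 9.41 ppm.

(b) Volume: 1770 m³ = 1,770,000 L.
(b) Hardness to add: (118 − 90) = 28 mg/L as CaCO₃ × 1,770,000 L = 49,560 g as CaCO₃.
(b) Moles of Ca²⁺ (1 mol Ca²⁺ ≡ 1 mol CaCO₃): 49,560 / 100.1 g/mol = 495.1 mol.
(b) Mass of CaCl₂·2H₂O: 495.1 × 147 = 72,780 g.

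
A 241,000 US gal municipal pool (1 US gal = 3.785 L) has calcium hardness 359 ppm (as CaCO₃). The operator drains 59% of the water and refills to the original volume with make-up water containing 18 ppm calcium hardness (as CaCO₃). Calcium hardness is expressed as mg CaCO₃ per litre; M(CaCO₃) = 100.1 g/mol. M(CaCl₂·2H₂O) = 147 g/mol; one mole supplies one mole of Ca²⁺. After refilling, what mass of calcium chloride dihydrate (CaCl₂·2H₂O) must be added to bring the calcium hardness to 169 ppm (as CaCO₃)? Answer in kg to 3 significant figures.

15.0 kg

Volume: 241,000 US gal × 3.785 L/gal = 912,185 L.
After draining 59% and refilling: 359 × 0.41 + 18 × 0.59 = 157.81 ppm.
Deficit to target: 169 − 157.81 = 11.19 mg/L.
As CaCO₃: 11.19 mg/L × 912,185 L = 10,210 g; ÷ 100.1 = 102 mol Ca²⁺.
Mass: 102 × 147 = 14,990 g.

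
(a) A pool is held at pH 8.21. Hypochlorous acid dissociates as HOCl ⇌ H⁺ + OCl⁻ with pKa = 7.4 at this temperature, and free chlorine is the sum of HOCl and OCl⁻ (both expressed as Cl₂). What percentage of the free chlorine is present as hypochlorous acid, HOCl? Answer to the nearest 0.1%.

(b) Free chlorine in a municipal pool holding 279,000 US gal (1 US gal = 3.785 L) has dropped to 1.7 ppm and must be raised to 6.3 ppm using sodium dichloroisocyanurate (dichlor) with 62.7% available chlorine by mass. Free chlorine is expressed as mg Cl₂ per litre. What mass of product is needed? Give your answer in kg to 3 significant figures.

(a) 13.4%; (b) 7.75 kg

(a) [OCl⁻]/[HOCl] = 10^(pH − pKa) = 10^(8.21 − 7.4) = 10^0.81 = 6.457.
(a) Fraction as HOCl = 1 / (1 + 6.457) = 0.1341.

(b) Volume: 279,000 US gal × 3.785 L/gal = 1,056,015 L.
(b) Chlorine deficit: 6.3 − 1.7 = 4.6 ppm = 4.6 mg/L as Cl₂.
(b) Cl₂ equivalent needed: 4.6 mg/L × 1,056,015 L = 4,858,000 mg = 4858 g.
(b) Product at 62.7% available chlorine: 4858 / 0.627 = 7747 g.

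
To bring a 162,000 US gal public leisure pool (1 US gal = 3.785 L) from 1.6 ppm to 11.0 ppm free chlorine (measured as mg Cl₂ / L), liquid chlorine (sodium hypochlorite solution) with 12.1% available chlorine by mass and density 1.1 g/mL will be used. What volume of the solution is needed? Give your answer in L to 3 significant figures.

Volume: 162,000 US gal × 3.785 L/gal = 613,170 L.
Chlorine deficit: 11.0 − 1.6 = 9.4 ppm = 9.4 mg/L as Cl₂.
Cl₂ equivalent needed: 9.4 mg/L × 613,170 L = 5,764,000 mg = 5764 g.
Product at 12.1% available chlorine: 5764 / 0.121 = 47,630 g.
Volume at density 1.1 g/mL: 47,630 g ÷ 1.1 g/mL = 43,300 mL.

43.3 L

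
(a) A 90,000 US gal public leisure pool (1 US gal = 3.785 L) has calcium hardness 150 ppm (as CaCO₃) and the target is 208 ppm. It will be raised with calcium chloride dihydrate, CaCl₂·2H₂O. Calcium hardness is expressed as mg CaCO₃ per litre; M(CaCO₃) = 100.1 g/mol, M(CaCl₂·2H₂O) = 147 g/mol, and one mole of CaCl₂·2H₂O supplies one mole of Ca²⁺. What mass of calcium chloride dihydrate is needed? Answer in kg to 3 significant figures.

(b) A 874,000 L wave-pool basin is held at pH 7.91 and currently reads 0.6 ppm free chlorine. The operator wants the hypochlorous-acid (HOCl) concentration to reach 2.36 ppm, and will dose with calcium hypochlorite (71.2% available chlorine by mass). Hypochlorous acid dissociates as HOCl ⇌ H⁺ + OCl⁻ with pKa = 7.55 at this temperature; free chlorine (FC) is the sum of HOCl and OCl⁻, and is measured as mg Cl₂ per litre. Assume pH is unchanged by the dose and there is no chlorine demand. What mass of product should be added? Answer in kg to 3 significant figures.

(a) Volume: 90,000 US gal × 3.785 L/gal = 340,650 L.
(a) Hardness to add: (208 − 150) = 58 mg/L as CaCO₃ × 340,650 L = 19,760 g as CaCO₃.
(a) Moles of Ca²⁺ (1 mol Ca²⁺ ≡ 1 mol CaCO₃): 19,760 / 100.1 g/mol = 197.4 mol.
(a) Mass of CaCl₂·2H₂O: 197.4 × 147 = 29,010 g.

(b) [OCl⁻]/[HOCl] = 10^(pH − pKa) = 10^(7.91 − 7.55) = 2.291; fraction as HOCl = 1/(1 + 2.291) = 0.3039.
(b) Free chlorine required for 2.36 ppm HOCl: 2.36 / 0.3039 = 7.766 ppm.
(b) FC to add: 7.766 − 0.6 = 7.166 mg/L as Cl₂.
(b) Cl₂ equivalent: 7.166 mg/L × 874,000 L = 6263 g.
(b) Product at 71.2% available Cl: 6263 / 0.712 = 8797 g.

(a) 29.0 kg; (b) 8.80 kg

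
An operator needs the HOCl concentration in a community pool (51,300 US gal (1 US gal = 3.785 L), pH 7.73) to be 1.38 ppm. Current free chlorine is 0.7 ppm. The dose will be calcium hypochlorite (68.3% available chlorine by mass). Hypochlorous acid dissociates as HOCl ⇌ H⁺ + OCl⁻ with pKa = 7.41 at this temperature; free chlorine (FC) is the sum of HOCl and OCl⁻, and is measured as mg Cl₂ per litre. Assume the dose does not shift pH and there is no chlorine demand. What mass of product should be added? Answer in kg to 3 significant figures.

1.01 kg

Volume: 51,300 US gal × 3.785 L/gal = 194,170 L.
[OCl⁻]/[HOCl] = 10^(pH − pKa) = 10^(7.73 − 7.41) = 2.089; fraction as HOCl = 1/(1 + 2.089) = 0.3237.
Free chlorine required for 1.38 ppm HOCl: 1.38 / 0.3237 = 4.263 ppm.
FC to add: 4.263 − 0.7 = 3.563 mg/L as Cl₂.
Cl₂ equivalent: 3.563 mg/L × 194,170 L = 691.9 g.
Product at 68.3% available Cl: 691.9 / 0.683 = 1013 g.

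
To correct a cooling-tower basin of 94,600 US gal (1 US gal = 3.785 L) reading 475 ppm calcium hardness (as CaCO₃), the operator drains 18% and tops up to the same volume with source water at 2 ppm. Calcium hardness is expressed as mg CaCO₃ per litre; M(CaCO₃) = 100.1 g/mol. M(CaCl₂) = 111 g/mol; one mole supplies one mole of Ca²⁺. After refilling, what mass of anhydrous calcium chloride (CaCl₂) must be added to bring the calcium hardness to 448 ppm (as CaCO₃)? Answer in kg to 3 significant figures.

23.1 kg

Volume: 94,600 US gal × 3.785 L/gal = 358,061 L.
After draining 18% and refilling: 475 × 0.82 + 2 × 0.18 = 389.86 ppm.
Deficit to target: 448 − 389.86 = 58.14 mg/L.
As CaCO₃: 58.14 mg/L × 358,061 L = 20,820 g; ÷ 100.1 = 208 mol Ca²⁺.
Mass: 208 × 111 = 23,080 g.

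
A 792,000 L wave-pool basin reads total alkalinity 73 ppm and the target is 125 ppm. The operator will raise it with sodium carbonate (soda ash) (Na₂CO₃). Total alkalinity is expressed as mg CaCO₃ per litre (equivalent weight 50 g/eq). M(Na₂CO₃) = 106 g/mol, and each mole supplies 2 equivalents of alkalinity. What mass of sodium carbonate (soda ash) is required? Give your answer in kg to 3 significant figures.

43.7 kg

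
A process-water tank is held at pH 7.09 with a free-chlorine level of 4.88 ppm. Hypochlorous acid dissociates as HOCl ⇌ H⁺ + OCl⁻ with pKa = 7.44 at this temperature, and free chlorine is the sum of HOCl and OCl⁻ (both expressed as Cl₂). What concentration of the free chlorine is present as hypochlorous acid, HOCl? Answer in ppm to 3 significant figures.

[OCl⁻]/[HOCl] = 10^(pH − pKa) = 10^(7.09 − 7.44) = 10^-0.35 = 0.4467.
Fraction as HOCl = 1 / (1 + 0.4467) = 0.6912.
HOCl = 0.6912 × 4.88 ppm = 3.373 ppm.

3.37 ppm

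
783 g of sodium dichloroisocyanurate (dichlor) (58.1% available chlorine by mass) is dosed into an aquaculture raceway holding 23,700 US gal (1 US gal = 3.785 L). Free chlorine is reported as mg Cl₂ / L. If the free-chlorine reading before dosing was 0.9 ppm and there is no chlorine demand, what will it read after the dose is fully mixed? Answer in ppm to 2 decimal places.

Volume: 23,700 US gal × 3.785 L/gal = 89,704 L.
Available chlorine delivered: 783 g × 0.581 = 454.9 g as Cl₂.
Concentration rise: 454.9 g / 89,704 L = 5.071 mg/L = 5.07 ppm.
Final FC: 0.9 + 5.07 = 5.97 ppm.

5.97 ppm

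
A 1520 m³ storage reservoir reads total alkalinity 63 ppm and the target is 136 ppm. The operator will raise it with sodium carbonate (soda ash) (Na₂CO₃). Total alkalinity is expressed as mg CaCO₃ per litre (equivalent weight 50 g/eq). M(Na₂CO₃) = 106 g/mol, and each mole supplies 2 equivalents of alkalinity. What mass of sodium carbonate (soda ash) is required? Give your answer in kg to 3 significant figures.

Volume: 1520 m³ = 1,520,000 L.
Alkalinity to add: (136 − 63) = 73 mg/L as CaCO₃ × 1,520,000 L = 111,000 g as CaCO₃.
Equivalents: 111,000 g ÷ 50 g/eq = 2219 eq.
Each mole of Na₂CO₃ supplies 2 eq, so 2219 / 2 = 1110 mol.
Mass: 1110 mol × 106 g/mol = 117,600 g.

118 kg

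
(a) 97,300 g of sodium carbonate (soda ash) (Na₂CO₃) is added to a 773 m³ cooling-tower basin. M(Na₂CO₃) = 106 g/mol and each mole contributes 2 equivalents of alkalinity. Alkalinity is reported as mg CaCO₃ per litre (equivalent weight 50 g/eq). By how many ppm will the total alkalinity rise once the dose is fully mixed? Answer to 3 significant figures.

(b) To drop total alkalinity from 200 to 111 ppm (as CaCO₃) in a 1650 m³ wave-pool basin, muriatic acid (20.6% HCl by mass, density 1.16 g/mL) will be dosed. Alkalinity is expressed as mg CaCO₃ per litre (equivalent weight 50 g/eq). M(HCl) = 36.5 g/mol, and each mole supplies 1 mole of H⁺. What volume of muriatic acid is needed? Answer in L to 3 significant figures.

(a) 119 ppm; (b) 449 L

(a) Volume: 773 m³ = 773,000 L.
(a) Moles of Na₂CO₃: 97,300 g ÷ 106 g/mol = 917.9 mol → 1836 eq of alkalinity.
(a) As CaCO₃: 1836 eq × 50 g/eq = 91,790 g.
(a) Rise: 91,790 g / 773,000 L × 1000 = 118.7 mg/L.

(b) Volume: 1650 m³ = 1,650,000 L.
(b) Alkalinity to neutralize: (200 − 111) = 89 mg/L as CaCO₃ × 1,650,000 L = 146,800 g as CaCO₃.
(b) Equivalents of H⁺ required: 146,800 ÷ 50 g/eq = 2937 eq = 2937 mol HCl.
(b) Mass of HCl: 2937 × 36.5 = 107,200 g.
(b) Mass of 20.6% solution: 107,200 / 0.206 = 520,400 g.
(b) Volume: 520,400 g ÷ 1.16 g/mL = 448,600 mL.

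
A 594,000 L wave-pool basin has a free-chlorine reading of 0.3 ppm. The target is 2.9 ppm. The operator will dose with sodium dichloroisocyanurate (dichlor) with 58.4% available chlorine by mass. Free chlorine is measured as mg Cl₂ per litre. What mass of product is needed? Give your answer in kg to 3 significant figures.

Chlorine deficit: 2.9 − 0.3 = 2.6 ppm = 2.6 mg/L as Cl₂.
Cl₂ equivalent needed: 2.6 mg/L × 594,000 L = 1,544,000 mg = 1544 g.
Product at 58.4% available chlorine: 1544 / 0.584 = 2645 g.

2.64 kg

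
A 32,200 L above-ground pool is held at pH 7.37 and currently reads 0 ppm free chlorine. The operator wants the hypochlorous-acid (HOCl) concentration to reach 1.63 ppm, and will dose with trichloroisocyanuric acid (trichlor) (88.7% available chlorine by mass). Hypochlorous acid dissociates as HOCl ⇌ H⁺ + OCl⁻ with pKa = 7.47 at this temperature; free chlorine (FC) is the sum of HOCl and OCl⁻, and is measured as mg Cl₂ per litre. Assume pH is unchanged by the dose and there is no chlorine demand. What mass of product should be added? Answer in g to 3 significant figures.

[OCl⁻]/[HOCl] = 10^(pH − pKa) = 10^(7.37 − 7.47) = 0.7943; fraction as HOCl = 1/(1 + 0.7943) = 0.5573.
Free chlorine required for 1.63 ppm HOCl: 1.63 / 0.5573 = 2.925 ppm.
FC to add: 2.925 − 0 = 2.925 mg/L as Cl₂.
Cl₂ equivalent: 2.925 mg/L × 32,200 L = 94.18 g.
Product at 88.7% available Cl: 94.18 / 0.887 = 106.2 g.

106 g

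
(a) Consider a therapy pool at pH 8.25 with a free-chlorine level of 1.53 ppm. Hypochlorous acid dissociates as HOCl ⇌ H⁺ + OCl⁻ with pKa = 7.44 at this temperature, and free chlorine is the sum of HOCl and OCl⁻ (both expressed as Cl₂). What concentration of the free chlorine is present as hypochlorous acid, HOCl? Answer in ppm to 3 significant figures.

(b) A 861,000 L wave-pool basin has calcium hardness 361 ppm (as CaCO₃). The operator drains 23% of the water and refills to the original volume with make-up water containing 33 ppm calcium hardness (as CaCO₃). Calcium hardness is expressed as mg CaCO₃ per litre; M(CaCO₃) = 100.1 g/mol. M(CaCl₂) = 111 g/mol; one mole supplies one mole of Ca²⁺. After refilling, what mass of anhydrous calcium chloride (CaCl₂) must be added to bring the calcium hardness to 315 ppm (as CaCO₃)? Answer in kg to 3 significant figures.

(a) 0.205 ppm; (b) 28.1 kg

(a) [OCl⁻]/[HOCl] = 10^(pH − pKa) = 10^(8.25 − 7.44) = 10^0.81 = 6.457.
(a) Fraction as HOCl = 1 / (1 + 6.457) = 0.1341.
(a) HOCl = 0.1341 × 1.53 ppm = 0.2052 ppm.

(b) After draining 23% and refilling: 361 × 0.77 + 33 × 0.23 = 285.56 ppm.
(b) Deficit to target: 315 − 285.56 = 29.44 mg/L.
(b) As CaCO₃: 29.44 mg/L × 861,000 L = 25,350 g; ÷ 100.1 = 253.2 mol Ca²⁺.
(b) Mass: 253.2 × 111 = 28,110 g.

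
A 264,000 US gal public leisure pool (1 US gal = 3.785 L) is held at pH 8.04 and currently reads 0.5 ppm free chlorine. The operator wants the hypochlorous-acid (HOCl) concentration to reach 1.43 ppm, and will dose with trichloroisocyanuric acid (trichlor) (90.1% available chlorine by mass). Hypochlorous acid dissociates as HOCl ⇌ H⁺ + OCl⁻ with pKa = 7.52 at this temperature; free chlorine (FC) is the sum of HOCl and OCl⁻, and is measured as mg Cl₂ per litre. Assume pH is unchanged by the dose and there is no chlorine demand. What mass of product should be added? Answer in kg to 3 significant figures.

6.28 kg

Volume: 264,000 US gal × 3.785 L/gal = 999,240 L.
[OCl⁻]/[HOCl] = 10^(pH − pKa) = 10^(8.04 − 7.52) = 3.311; fraction as HOCl = 1/(1 + 3.311) = 0.2319.
Free chlorine required for 1.43 ppm HOCl: 1.43 / 0.2319 = 6.165 ppm.
FC to add: 6.165 − 0.5 = 5.665 mg/L as Cl₂.
Cl₂ equivalent: 5.665 mg/L × 999,240 L = 5661 g.
Product at 90.1% available Cl: 5661 / 0.901 = 6283 g.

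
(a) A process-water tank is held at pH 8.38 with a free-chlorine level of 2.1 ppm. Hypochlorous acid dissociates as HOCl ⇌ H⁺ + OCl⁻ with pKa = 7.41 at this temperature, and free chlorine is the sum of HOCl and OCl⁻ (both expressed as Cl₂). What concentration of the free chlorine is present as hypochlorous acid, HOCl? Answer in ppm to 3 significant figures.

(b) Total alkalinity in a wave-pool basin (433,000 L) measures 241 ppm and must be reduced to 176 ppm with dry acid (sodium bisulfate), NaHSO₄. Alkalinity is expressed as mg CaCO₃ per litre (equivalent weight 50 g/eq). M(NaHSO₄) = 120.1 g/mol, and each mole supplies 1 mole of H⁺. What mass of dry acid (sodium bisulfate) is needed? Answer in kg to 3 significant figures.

(a) 0.203 ppm; (b) 67.6 kg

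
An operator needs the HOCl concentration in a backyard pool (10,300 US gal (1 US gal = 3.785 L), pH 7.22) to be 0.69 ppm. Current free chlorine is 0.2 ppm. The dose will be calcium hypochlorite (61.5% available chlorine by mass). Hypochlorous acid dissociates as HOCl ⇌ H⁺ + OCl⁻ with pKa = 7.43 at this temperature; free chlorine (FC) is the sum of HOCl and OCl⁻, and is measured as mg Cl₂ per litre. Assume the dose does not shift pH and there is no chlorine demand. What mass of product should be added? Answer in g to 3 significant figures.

58.0 g

Volume: 10,300 US gal × 3.785 L/gal = 38,986 L.
[OCl⁻]/[HOCl] = 10^(pH − pKa) = 10^(7.22 − 7.43) = 0.6166; fraction as HOCl = 1/(1 + 0.6166) = 0.6186.
Free chlorine required for 0.69 ppm HOCl: 0.69 / 0.6186 = 1.115 ppm.
FC to add: 1.115 − 0.2 = 0.9155 mg/L as Cl₂.
Cl₂ equivalent: 0.9155 mg/L × 38,986 L = 35.69 g.
Product at 61.5% available Cl: 35.69 / 0.615 = 58.03 g.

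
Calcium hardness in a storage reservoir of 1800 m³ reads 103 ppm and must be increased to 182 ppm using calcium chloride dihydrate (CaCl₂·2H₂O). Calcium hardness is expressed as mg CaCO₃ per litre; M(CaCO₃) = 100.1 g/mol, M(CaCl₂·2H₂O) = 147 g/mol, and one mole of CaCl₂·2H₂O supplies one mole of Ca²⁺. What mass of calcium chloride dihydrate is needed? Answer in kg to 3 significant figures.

209 kg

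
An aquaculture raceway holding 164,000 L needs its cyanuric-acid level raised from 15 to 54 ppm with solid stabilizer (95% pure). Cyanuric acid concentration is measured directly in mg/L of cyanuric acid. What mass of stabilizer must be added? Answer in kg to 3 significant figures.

CYA to add: (54 − 15) = 39 mg/L × 164,000 L = 6396 g cyanuric acid.
At 95% purity: 6396 / 0.95 = 6733 g product.

6.73 kg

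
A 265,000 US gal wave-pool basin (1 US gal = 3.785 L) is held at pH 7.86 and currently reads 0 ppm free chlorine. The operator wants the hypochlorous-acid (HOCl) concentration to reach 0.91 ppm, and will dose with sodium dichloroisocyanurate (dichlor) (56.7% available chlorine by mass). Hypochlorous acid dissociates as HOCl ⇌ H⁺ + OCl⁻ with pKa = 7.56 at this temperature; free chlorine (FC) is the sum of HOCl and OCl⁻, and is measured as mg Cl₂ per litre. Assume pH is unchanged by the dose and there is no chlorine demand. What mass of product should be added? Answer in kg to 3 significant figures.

Volume: 265,000 US gal × 3.785 L/gal = 1,003,025 L.
[OCl⁻]/[HOCl] = 10^(pH − pKa) = 10^(7.86 − 7.56) = 1.995; fraction as HOCl = 1/(1 + 1.995) = 0.3339.
Free chlorine required for 0.91 ppm HOCl: 0.91 / 0.3339 = 2.726 ppm.
FC to add: 2.726 − 0 = 2.726 mg/L as Cl₂.
Cl₂ equivalent: 2.726 mg/L × 1,003,025 L = 2734 g.
Product at 56.7% available Cl: 2734 / 0.567 = 4822 g.

4.82 kg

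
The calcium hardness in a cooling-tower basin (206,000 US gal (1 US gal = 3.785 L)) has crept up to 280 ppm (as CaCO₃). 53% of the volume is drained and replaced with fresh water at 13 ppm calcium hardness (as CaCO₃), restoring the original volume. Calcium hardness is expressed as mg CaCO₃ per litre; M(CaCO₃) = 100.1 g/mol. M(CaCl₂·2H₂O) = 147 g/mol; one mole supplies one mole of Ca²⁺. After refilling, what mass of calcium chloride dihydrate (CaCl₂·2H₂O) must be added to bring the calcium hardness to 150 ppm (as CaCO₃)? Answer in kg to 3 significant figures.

Volume: 206,000 US gal × 3.785 L/gal = 779,710 L.
After draining 53% and refilling: 280 × 0.47 + 13 × 0.53 = 138.49 ppm.
Deficit to target: 150 − 138.49 = 11.51 mg/L.
As CaCO₃: 11.51 mg/L × 779,710 L = 8974 g; ÷ 100.1 = 89.65 mol Ca²⁺.
Mass: 89.65 × 147 = 13,180 g.

13.2 kg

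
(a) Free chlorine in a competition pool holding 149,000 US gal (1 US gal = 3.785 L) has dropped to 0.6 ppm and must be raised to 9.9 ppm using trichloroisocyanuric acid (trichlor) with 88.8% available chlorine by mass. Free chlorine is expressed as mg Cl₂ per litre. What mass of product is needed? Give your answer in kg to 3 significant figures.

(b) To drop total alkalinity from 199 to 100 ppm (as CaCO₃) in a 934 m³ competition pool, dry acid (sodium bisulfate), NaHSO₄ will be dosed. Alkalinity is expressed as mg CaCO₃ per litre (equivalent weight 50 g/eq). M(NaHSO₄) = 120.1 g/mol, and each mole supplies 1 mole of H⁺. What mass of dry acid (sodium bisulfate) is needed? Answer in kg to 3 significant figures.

(a) 5.91 kg; (b) 222 kg

(a) Volume: 149,000 US gal × 3.785 L/gal = 563,965 L.
(a) Chlorine deficit: 9.9 − 0.6 = 9.3 ppm = 9.3 mg/L as Cl₂.
(a) Cl₂ equivalent needed: 9.3 mg/L × 563,965 L = 5,245,000 mg = 5245 g.
(a) Product at 88.8% available chlorine: 5245 / 0.888 = 5906 g.

(b) Volume: 934 m³ = 934,000 L.
(b) Alkalinity to neutralize: (199 − 100) = 99 mg/L as CaCO₃ × 934,000 L = 92,470 g as CaCO₃.
(b) Equivalents of H⁺ required: 92,470 ÷ 50 g/eq = 1849 eq = 1849 mol NaHSO₄.
(b) Mass of NaHSO₄: 1849 × 120.1 = 222,100 g.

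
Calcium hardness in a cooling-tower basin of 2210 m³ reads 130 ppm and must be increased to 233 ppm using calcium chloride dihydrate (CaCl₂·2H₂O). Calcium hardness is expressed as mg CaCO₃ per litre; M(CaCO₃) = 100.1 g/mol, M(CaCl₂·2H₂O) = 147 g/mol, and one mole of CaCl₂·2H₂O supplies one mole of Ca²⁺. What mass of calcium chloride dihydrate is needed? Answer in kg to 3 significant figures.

334 kg

Volume: 2210 m³ = 2,210,000 L.
Hardness to add: (233 − 130) = 103 mg/L as CaCO₃ × 2,210,000 L = 227,600 g as CaCO₃.
Moles of Ca²⁺ (1 mol Ca²⁺ ≡ 1 mol CaCO₃): 227,600 / 100.1 g/mol = 2274 mol.
Mass of CaCl₂·2H₂O: 2274 × 147 = 334,300 g.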